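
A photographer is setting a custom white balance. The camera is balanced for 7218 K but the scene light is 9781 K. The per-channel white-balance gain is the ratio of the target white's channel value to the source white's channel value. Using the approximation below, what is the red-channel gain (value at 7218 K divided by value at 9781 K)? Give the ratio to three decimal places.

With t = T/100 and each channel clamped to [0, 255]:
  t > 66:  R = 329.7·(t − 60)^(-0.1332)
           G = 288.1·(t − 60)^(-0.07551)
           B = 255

1.163

At 9781 K (t = 97.81):
  R = 329.7·(97.81 − 60)^(-0.1332) = 329.7·37.81^(-0.1332) = 329.7·0.61640 = 203.227.
At 7218 K (t = 72.18):
  R = 329.7·(72.18 − 60)^(-0.1332) = 329.7·12.18^(-0.1332) = 329.7·0.71679 = 236.326.
Gain = 236.326 / 203.227 = 1.1629 → 1.163.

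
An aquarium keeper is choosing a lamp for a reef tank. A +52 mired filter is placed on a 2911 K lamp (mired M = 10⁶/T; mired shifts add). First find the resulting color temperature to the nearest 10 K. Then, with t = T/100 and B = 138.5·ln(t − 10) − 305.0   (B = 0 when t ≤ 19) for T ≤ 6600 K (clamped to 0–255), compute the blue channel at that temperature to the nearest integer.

73

M_in = 10⁶/2911 = 343.52; M_out = 343.52 + (+52) = 395.52.
T_out = 10⁶/395.52 = 2528.3 K → 2530 K; t = 25.3.
B = 138.5·ln(25.3 − 10) − 305.0 = 138.5·ln 15.3 − 305.0 = 138.5·2.7279 − 305.0 = 72.808.
Rounded: 73.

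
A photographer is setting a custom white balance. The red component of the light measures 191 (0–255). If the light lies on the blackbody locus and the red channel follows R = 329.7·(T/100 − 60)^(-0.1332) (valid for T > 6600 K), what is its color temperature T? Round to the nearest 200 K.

12000 K

(t − 60)^(-0.1332) = 191/329.7 = 0.57931.
t − 60 = 0.57931^(1/-0.1332) = 0.57931^(-7.508) = 60.245, so t = 120.245.
T = 100·t = 12025 K → 12000 K to the nearest 200 K.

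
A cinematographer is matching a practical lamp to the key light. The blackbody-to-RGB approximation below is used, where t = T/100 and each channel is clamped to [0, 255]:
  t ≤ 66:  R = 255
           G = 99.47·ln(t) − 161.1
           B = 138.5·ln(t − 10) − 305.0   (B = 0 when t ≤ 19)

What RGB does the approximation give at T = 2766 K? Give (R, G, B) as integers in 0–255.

t = 2766/100 = 27.66; the t ≤ 66 branch applies.
R = 255 by definition for t ≤ 66.
G = 99.47·ln 27.66 − 161.1 = 99.47·3.3200 − 161.1 = 169.139.
B = 138.5·ln(27.66 − 10) − 305.0 = 138.5·ln 17.66 − 305.0 = 138.5·2.8713 − 305.0 = 92.675.
Rounded: (255, 169, 93).

(255, 169, 93)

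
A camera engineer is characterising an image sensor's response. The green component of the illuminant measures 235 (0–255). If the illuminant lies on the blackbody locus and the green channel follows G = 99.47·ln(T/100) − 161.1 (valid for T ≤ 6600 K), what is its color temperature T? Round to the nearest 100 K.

ln t = (235 + 161.1) / 99.47 = 3.9821.
t = e^3.9821 = 53.630.
T = 100·t = 5363 K → 5400 K to the nearest 100 K.

5400 K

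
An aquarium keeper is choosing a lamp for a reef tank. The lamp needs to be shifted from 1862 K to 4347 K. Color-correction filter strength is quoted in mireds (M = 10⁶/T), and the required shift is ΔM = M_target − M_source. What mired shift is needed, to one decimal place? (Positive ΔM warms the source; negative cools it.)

M_source = 10⁶/1862 = 537.057; M_target = 10⁶/4347 = 230.044.
ΔM = 230.044 − 537.057 = -307.013 → -307.0 mireds, a cooling shift.

-307.0 mireds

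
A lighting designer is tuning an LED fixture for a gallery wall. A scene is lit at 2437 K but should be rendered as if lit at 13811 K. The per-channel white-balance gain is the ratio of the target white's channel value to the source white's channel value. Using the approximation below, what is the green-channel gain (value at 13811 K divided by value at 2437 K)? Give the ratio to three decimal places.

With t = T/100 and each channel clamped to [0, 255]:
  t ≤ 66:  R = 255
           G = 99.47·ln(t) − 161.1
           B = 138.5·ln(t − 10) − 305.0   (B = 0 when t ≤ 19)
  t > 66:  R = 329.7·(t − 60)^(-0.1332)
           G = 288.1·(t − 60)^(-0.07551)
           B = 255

At 2437 K (t = 24.37):
  G = 99.47·ln 24.37 − 161.1 = 99.47·3.1934 − 161.1 = 156.543.
At 13811 K (t = 138.11):
  G = 288.1·(138.11 − 60)^(-0.07551) = 288.1·78.11^(-0.07551) = 288.1·0.71958 = 207.312.
Gain = 207.312 / 156.543 = 1.3243 → 1.324.

1.324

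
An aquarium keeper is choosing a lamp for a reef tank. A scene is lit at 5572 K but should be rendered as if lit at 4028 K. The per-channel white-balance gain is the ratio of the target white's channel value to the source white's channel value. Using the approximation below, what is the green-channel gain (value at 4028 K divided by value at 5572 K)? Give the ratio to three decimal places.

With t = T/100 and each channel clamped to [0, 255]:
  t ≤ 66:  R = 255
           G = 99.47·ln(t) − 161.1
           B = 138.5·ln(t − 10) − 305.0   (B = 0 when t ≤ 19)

At 5572 K (t = 55.72):
  G = 99.47·ln 55.72 − 161.1 = 99.47·4.0203 − 161.1 = 238.803.
At 4028 K (t = 40.28):
  G = 99.47·ln 40.28 − 161.1 = 99.47·3.6959 − 161.1 = 206.527.
Gain = 206.527 / 238.803 = 0.8648 → 0.865.

0.865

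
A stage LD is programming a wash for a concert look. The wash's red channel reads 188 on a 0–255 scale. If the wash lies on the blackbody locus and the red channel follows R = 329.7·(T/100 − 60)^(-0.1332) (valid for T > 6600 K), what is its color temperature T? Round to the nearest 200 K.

12800 K

(t − 60)^(-0.1332) = 188/329.7 = 0.57022.
t − 60 = 0.57022^(1/-0.1332) = 0.57022^(-7.508) = 67.848, so t = 127.848.
T = 100·t = 12785 K → 12800 K to the nearest 200 K.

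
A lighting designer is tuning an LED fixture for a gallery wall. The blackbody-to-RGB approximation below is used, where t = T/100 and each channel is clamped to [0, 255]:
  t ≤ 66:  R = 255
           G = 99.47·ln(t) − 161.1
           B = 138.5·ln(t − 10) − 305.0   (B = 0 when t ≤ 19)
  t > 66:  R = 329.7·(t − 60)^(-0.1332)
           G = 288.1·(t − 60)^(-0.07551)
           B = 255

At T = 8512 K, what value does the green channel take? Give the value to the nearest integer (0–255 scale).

t = 8512/100 = 85.12; the t > 66 branch applies.
G = 288.1·(85.12 − 60)^(-0.07551) = 288.1·25.12^(-0.07551) = 288.1·0.78394 = 225.854.
Rounded: 226.

226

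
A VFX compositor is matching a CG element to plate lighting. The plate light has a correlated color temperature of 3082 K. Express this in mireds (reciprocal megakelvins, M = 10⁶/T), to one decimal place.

324.5 mireds

M = 10⁶ / 3082 = 324.465 → 324.5 mireds.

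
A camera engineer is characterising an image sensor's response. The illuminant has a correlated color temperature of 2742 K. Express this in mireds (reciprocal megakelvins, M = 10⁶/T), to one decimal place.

364.7 mireds

M = 10⁶ / 2742 = 364.697 → 364.7 mireds.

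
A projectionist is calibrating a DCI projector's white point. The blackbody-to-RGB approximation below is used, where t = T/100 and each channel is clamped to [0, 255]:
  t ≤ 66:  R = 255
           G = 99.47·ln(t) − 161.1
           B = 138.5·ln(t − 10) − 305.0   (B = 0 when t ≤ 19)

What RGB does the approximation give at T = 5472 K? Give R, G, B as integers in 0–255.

R=255, G=237, B=221

t = 5472/100 = 54.72; the t ≤ 66 branch applies.
R = 255 by definition for t ≤ 66.
G = 99.47·ln 54.72 − 161.1 = 99.47·4.0022 − 161.1 = 237.002.
B = 138.5·ln(54.72 − 10) − 305.0 = 138.5·ln 44.72 − 305.0 = 138.5·3.8004 − 305.0 = 221.358.
Rounded: (255, 237, 221).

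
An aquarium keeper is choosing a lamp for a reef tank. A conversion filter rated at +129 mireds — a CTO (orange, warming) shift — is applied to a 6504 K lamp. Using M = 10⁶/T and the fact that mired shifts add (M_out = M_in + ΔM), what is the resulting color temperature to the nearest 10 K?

3540 K

M_in = 10⁶/6504 = 153.75 mireds.
M_out = 153.75 + (+129) = 282.75 mireds.
T_out = 10⁶/282.75 = 3536.7 K → 3540 K.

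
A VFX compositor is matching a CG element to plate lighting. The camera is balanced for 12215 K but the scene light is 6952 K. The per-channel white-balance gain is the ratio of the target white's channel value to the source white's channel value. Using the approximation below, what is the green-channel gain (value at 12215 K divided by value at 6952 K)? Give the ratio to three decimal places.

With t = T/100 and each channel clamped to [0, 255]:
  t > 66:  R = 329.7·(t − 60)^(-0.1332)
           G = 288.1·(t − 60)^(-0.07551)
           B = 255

0.868

At 6952 K (t = 69.52):
  G = 288.1·(69.52 − 60)^(-0.07551) = 288.1·9.52^(-0.07551) = 288.1·0.84354 = 243.022.
At 12215 K (t = 122.15):
  G = 288.1·(122.15 − 60)^(-0.07551) = 288.1·62.15^(-0.07551) = 288.1·0.73211 = 210.921.
Gain = 210.921 / 243.022 = 0.8679 → 0.868.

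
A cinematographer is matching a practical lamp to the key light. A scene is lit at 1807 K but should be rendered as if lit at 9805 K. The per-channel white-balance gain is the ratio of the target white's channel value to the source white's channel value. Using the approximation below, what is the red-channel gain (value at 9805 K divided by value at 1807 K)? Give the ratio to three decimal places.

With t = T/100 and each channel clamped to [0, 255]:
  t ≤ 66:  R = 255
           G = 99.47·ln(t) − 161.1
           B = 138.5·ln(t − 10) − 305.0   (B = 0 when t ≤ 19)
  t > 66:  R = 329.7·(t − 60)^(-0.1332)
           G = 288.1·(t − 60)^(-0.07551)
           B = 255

0.796

At 1807 K (t = 18.07):
  R = 255 by definition for t ≤ 66.
At 9805 K (t = 98.05):
  R = 329.7·(98.05 − 60)^(-0.1332) = 329.7·38.05^(-0.1332) = 329.7·0.61588 = 203.056.
Gain = 203.056 / 255.000 = 0.7963 → 0.796.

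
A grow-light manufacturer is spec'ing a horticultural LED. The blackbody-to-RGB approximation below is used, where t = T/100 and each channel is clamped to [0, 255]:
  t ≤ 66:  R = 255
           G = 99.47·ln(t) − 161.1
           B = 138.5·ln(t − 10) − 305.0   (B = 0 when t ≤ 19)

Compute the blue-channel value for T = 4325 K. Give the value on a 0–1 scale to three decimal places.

0.707

t = 4325/100 = 43.25; the t ≤ 66 branch applies.
B = 138.5·ln(43.25 − 10) − 305.0 = 138.5·ln 33.25 − 305.0 = 138.5·3.5041 − 305.0 = 180.312.
On a 0–1 scale: 180.312/255 = 0.7071 → 0.707.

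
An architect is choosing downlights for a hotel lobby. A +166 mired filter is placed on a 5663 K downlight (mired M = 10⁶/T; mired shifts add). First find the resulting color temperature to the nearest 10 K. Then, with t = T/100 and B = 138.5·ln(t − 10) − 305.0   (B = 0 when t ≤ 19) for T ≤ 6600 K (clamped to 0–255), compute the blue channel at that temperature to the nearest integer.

104

M_in = 10⁶/5663 = 176.58; M_out = 176.58 + (+166) = 342.58.
T_out = 10⁶/342.58 = 2919.0 K → 2920 K; t = 29.2.
B = 138.5·ln(29.2 − 10) − 305.0 = 138.5·ln 19.2 − 305.0 = 138.5·2.9549 − 305.0 = 104.255.
Rounded: 104.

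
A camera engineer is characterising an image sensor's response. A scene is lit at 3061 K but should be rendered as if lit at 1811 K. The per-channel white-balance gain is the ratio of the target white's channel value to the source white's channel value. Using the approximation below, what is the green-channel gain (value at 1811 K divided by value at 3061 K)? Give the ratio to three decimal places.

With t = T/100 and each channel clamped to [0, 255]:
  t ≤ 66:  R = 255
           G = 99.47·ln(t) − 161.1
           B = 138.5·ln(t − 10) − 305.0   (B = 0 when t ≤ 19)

0.709

At 3061 K (t = 30.61):
  G = 99.47·ln 30.61 − 161.1 = 99.47·3.4213 − 161.1 = 179.219.
At 1811 K (t = 18.11):
  G = 99.47·ln 18.11 − 161.1 = 99.47·2.8965 − 161.1 = 127.011.
Gain = 127.011 / 179.219 = 0.7087 → 0.709.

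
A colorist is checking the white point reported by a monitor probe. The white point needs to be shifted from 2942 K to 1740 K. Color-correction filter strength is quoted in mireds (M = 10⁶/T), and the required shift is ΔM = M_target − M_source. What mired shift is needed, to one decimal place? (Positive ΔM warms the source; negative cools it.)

M_source = 10⁶/2942 = 339.905; M_target = 10⁶/1740 = 574.713.
ΔM = 574.713 − 339.905 = 234.808 → +234.8 mireds, a warming shift.

+234.8 mireds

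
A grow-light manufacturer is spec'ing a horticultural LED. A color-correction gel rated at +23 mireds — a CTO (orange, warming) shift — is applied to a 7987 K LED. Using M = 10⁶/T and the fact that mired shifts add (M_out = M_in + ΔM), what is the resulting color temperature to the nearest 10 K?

6750 K

M_in = 10⁶/7987 = 125.20 mireds.
M_out = 125.20 + (+23) = 148.20 mireds.
T_out = 10⁶/148.20 = 6747.5 K → 6750 K.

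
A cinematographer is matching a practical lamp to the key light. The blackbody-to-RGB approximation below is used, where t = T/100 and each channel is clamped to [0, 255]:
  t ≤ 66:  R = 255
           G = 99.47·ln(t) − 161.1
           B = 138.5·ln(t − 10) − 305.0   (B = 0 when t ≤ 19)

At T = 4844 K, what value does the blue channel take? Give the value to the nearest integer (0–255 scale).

t = 4844/100 = 48.44; the t ≤ 66 branch applies.
B = 138.5·ln(48.44 − 10) − 305.0 = 138.5·ln 38.44 − 305.0 = 138.5·3.6491 − 305.0 = 200.400.
Rounded: 200.

200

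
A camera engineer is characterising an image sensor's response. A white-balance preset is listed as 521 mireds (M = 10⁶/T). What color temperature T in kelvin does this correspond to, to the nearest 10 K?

1920 K

T = 10⁶ / 521 = 1919.39 K → 1920 K.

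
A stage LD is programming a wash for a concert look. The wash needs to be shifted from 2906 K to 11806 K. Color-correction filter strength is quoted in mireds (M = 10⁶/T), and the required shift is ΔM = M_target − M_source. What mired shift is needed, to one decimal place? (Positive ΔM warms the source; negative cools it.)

-259.4 mireds

M_source = 10⁶/2906 = 344.116; M_target = 10⁶/11806 = 84.703.
ΔM = 84.703 − 344.116 = -259.413 → -259.4 mireds, a cooling shift.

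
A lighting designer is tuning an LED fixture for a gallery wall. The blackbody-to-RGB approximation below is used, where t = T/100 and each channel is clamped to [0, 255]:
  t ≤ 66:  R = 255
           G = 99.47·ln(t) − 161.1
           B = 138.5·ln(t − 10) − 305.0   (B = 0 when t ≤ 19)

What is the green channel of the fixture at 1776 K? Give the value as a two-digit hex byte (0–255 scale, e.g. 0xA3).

0x7D

t = 1776/100 = 17.76; the t ≤ 66 branch applies.
G = 99.47·ln 17.76 − 161.1 = 99.47·2.8769 − 161.1 = 125.070.
Rounded: 125; in hex, 0x7D.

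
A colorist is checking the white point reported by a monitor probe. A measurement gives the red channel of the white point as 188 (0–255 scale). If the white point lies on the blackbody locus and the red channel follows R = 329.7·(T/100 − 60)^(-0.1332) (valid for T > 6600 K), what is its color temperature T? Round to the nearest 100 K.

12800 K

(t − 60)^(-0.1332) = 188/329.7 = 0.57022.
t − 60 = 0.57022^(1/-0.1332) = 0.57022^(-7.508) = 67.848, so t = 127.848.
T = 100·t = 12785 K → 12800 K to the nearest 100 K.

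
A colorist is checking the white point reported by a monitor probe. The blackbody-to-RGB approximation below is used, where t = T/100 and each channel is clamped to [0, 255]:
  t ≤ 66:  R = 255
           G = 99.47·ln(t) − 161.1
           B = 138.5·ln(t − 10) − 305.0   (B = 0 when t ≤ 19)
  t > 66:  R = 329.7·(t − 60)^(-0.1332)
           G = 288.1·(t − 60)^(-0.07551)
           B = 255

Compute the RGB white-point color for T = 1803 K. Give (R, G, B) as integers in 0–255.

(255, 127, 0)

t = 1803/100 = 18.03; the t ≤ 66 branch applies.
R = 255 by definition for t ≤ 66.
G = 99.47·ln 18.03 − 161.1 = 99.47·2.8920 − 161.1 = 126.571.
t = 18.03 ≤ 19, so B = 0.
Rounded: (255, 127, 0).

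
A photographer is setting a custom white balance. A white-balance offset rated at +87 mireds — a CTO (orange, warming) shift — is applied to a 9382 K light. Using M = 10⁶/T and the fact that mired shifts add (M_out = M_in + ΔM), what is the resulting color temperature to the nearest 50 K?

5150 K

M_in = 10⁶/9382 = 106.59 mireds.
M_out = 106.59 + (+87) = 193.59 mireds.
T_out = 10⁶/193.59 = 5165.6 K → 5150 K.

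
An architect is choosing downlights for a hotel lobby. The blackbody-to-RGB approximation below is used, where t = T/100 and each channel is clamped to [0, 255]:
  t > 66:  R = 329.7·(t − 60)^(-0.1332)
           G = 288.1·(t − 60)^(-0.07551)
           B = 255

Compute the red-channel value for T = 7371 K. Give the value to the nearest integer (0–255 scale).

233

t = 7371/100 = 73.71; the t > 66 branch applies.
R = 329.7·(73.71 − 60)^(-0.1332) = 329.7·13.71^(-0.1332) = 329.7·0.70558 = 232.630.
Rounded: 233.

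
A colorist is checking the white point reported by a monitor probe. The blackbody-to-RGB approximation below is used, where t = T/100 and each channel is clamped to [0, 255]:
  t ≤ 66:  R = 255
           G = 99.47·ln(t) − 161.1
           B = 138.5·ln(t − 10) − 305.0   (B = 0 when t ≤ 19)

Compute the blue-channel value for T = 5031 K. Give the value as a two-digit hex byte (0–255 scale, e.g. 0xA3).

t = 5031/100 = 50.31; the t ≤ 66 branch applies.
B = 138.5·ln(50.31 − 10) − 305.0 = 138.5·ln 40.31 − 305.0 = 138.5·3.6966 − 305.0 = 206.979.
Rounded: 207; in hex, 0xCF.

0xCF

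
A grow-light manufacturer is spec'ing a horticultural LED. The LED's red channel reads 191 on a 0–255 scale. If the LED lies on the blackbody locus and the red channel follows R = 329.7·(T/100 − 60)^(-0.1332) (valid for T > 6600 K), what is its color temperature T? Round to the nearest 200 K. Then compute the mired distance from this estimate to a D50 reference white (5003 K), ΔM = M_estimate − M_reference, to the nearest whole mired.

(t − 60)^(-0.1332) = 191/329.7 = 0.57931.
t − 60 = 0.57931^(1/-0.1332) = 0.57931^(-7.508) = 60.245, so t = 120.245.
T = 100·t = 12025 K → 12000 K to the nearest 200 K.
M_estimate = 10⁶/12000 = 83.33; M_reference = 10⁶/5003 = 199.88.
ΔM = 83.33 − 199.88 = -116.55 → -117 mireds.

-117 mireds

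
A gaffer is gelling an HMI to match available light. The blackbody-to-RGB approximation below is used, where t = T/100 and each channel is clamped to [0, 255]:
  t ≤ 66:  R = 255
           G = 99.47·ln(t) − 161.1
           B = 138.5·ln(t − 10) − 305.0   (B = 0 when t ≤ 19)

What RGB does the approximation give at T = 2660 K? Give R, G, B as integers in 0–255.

R=255, G=165, B=84

t = 2660/100 = 26.6; the t ≤ 66 branch applies.
R = 255 by definition for t ≤ 66.
G = 99.47·ln 26.6 − 161.1 = 99.47·3.2809 − 161.1 = 165.252.
B = 138.5·ln(26.6 − 10) − 305.0 = 138.5·ln 16.6 − 305.0 = 138.5·2.8094 − 305.0 = 84.102.
Rounded: (255, 165, 84).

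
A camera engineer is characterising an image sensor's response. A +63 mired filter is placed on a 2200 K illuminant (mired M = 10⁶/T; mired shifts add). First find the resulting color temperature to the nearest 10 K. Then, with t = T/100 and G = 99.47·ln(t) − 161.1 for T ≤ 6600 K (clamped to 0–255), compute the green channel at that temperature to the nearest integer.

133

M_in = 10⁶/2200 = 454.55; M_out = 454.55 + (+63) = 517.55.
T_out = 10⁶/517.55 = 1932.2 K → 1930 K; t = 19.3.
G = 99.47·ln 19.3 − 161.1 = 99.47·2.9601 − 161.1 = 133.342.
Rounded: 133.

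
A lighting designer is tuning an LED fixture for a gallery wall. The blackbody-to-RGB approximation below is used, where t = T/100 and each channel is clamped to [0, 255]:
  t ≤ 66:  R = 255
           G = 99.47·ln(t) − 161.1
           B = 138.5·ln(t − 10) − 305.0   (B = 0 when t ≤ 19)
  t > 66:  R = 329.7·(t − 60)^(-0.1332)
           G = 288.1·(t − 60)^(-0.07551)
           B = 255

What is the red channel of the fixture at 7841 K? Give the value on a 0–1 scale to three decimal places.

t = 7841/100 = 78.41; the t > 66 branch applies.
R = 329.7·(78.41 − 60)^(-0.1332) = 329.7·18.41^(-0.1332) = 329.7·0.67841 = 223.673.
On a 0–1 scale: 223.673/255 = 0.8771 → 0.877.

0.877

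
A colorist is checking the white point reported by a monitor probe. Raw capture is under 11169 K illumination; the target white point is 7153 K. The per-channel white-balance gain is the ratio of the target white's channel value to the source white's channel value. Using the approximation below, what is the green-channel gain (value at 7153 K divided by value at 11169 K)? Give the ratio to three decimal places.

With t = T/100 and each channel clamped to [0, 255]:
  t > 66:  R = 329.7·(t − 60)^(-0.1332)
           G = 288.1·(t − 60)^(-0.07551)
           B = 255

At 11169 K (t = 111.69):
  G = 288.1·(111.69 − 60)^(-0.07551) = 288.1·51.69^(-0.07551) = 288.1·0.74237 = 213.877.
At 7153 K (t = 71.53):
  G = 288.1·(71.53 − 60)^(-0.07551) = 288.1·11.53^(-0.07551) = 288.1·0.83142 = 239.533.
Gain = 239.533 / 213.877 = 1.1200 → 1.120.

1.120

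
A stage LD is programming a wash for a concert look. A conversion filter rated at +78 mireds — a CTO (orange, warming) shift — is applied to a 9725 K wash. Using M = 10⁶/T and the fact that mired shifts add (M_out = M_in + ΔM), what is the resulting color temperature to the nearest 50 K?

5550 K

M_in = 10⁶/9725 = 102.83 mireds.
M_out = 102.83 + (+78) = 180.83 mireds.
T_out = 10⁶/180.83 = 5530.1 K → 5550 K.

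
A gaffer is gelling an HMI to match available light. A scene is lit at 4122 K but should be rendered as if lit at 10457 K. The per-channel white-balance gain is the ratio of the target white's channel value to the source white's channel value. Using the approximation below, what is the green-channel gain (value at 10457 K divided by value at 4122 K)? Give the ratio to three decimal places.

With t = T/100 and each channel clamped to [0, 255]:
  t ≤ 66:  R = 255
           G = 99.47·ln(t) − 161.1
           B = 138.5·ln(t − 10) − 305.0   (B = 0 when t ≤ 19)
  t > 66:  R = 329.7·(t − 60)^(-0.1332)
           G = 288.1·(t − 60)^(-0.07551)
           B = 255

1.036

At 4122 K (t = 41.22):
  G = 99.47·ln 41.22 − 161.1 = 99.47·3.7189 − 161.1 = 208.821.
At 10457 K (t = 104.57):
  G = 288.1·(104.57 − 60)^(-0.07551) = 288.1·44.57^(-0.07551) = 288.1·0.75072 = 216.284.
Gain = 216.284 / 208.821 = 1.0357 → 1.036.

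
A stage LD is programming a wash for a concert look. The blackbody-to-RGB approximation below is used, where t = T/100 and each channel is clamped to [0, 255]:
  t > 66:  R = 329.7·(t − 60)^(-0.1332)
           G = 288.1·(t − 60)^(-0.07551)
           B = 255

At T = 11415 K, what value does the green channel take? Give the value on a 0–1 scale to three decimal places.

0.836

t = 11415/100 = 114.15; the t > 66 branch applies.
G = 288.1·(114.15 − 60)^(-0.07551) = 288.1·54.15^(-0.07551) = 288.1·0.73977 = 213.127.
On a 0–1 scale: 213.127/255 = 0.8358 → 0.836.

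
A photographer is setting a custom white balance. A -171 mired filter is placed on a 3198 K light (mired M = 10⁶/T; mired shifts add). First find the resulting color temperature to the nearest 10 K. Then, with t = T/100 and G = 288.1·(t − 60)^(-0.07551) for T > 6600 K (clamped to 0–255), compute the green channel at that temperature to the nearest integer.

M_in = 10⁶/3198 = 312.70; M_out = 312.70 + (-171) = 141.70.
T_out = 10⁶/141.70 = 7057.4 K → 7060 K; t = 70.6.
G = 288.1·(70.6 − 60)^(-0.07551) = 288.1·10.6^(-0.07551) = 288.1·0.83672 = 241.058.
Rounded: 241.

241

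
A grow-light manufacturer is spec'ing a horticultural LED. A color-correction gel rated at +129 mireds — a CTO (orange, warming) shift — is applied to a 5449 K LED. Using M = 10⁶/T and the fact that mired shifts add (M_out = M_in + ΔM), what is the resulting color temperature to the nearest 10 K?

3200 K

M_in = 10⁶/5449 = 183.52 mireds.
M_out = 183.52 + (+129) = 312.52 mireds.
T_out = 10⁶/312.52 = 3199.8 K → 3200 K.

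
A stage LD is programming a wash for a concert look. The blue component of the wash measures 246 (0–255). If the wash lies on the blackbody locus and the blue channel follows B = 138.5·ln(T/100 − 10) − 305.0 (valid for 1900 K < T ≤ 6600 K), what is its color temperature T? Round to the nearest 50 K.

ln(t − 10) = (246 + 305.0) / 138.5 = 3.9783.
t − 10 = e^3.9783 = 53.428, so t = 63.428.
T = 100·t = 6343 K → 6350 K to the nearest 50 K.

6350 K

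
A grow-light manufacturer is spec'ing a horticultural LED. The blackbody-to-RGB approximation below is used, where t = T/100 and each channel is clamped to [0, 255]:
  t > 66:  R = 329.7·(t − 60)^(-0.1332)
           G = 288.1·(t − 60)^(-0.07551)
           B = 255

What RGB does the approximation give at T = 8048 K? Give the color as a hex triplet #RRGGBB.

t = 8048/100 = 80.48; the t > 66 branch applies.
R = 329.7·(80.48 − 60)^(-0.1332) = 329.7·20.48^(-0.1332) = 329.7·0.66885 = 220.521.
G = 288.1·(80.48 − 60)^(-0.07551) = 288.1·20.48^(-0.07551) = 288.1·0.79613 = 229.364.
B = 255 by definition for t > 66.
Rounded: (221, 229, 255).
In hex: #DDE5FF.

#DDE5FF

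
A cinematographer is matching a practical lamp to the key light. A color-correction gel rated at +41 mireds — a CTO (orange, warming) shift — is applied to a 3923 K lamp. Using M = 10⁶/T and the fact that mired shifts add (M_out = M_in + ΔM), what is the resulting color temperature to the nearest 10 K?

M_in = 10⁶/3923 = 254.91 mireds.
M_out = 254.91 + (+41) = 295.91 mireds.
T_out = 10⁶/295.91 = 3379.4 K → 3380 K.

3380 K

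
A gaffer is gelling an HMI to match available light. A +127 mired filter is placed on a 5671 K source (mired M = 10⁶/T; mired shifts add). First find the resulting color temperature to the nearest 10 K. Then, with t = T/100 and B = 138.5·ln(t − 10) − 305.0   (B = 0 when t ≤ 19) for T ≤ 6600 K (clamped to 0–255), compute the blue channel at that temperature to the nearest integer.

129

M_in = 10⁶/5671 = 176.34; M_out = 176.34 + (+127) = 303.34.
T_out = 10⁶/303.34 = 3296.7 K → 3300 K; t = 33.
B = 138.5·ln(33 − 10) − 305.0 = 138.5·ln 23 − 305.0 = 138.5·3.1355 − 305.0 = 129.266.
Rounded: 129.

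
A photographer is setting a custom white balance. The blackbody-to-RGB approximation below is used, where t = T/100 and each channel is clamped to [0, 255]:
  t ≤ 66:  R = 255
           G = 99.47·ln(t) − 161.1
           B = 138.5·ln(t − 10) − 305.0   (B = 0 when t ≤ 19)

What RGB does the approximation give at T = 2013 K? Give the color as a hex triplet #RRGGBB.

#FF8A10

t = 2013/100 = 20.13; the t ≤ 66 branch applies.
R = 255 by definition for t ≤ 66.
G = 99.47·ln 20.13 − 161.1 = 99.47·3.0022 − 161.1 = 137.530.
B = 138.5·ln(20.13 − 10) − 305.0 = 138.5·ln 10.13 − 305.0 = 138.5·2.3155 − 305.0 = 15.697.
Rounded: (255, 138, 16).
In hex: #FF8A10.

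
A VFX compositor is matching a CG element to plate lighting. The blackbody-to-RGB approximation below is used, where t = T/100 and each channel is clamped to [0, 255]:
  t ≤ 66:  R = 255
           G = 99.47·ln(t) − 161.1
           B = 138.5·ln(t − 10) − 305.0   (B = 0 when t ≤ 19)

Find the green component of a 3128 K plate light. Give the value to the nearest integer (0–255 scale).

t = 3128/100 = 31.28; the t ≤ 66 branch applies.
G = 99.47·ln 31.28 − 161.1 = 99.47·3.4430 − 161.1 = 181.373.
Rounded: 181.

181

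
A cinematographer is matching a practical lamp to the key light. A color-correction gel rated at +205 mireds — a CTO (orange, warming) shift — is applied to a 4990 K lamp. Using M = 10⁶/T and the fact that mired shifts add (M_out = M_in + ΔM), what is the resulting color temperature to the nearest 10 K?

M_in = 10⁶/4990 = 200.40 mireds.
M_out = 200.40 + (+205) = 405.40 mireds.
T_out = 10⁶/405.40 = 2466.7 K → 2470 K.

2470 K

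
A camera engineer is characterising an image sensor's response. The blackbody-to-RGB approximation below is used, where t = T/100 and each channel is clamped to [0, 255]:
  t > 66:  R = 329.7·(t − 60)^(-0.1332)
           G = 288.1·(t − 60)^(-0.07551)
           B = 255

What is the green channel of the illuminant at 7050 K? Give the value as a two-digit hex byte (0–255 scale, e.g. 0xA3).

t = 7050/100 = 70.5; the t > 66 branch applies.
G = 288.1·(70.5 − 60)^(-0.07551) = 288.1·10.5^(-0.07551) = 288.1·0.83732 = 241.231.
Rounded: 241; in hex, 0xF1.

0xF1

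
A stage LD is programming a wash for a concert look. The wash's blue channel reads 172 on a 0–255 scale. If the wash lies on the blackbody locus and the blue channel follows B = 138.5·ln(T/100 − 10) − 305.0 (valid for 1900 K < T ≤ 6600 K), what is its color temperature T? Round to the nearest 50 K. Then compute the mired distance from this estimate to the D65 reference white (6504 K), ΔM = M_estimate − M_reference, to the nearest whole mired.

ln(t − 10) = (172 + 305.0) / 138.5 = 3.4440.
t − 10 = e^3.4440 = 31.313, so t = 41.313.
T = 100·t = 4131 K → 4150 K to the nearest 50 K.
M_estimate = 10⁶/4150 = 240.96; M_reference = 10⁶/6504 = 153.75.
ΔM = 240.96 − 153.75 = 87.21 → +87 mireds.

+87 mireds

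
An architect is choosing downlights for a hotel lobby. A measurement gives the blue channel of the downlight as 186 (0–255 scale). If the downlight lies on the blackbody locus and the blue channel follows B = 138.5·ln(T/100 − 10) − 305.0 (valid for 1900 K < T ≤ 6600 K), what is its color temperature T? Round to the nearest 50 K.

ln(t − 10) = (186 + 305.0) / 138.5 = 3.5451.
t − 10 = e^3.5451 = 34.644, so t = 44.644.
T = 100·t = 4464 K → 4450 K to the nearest 50 K.

4450 K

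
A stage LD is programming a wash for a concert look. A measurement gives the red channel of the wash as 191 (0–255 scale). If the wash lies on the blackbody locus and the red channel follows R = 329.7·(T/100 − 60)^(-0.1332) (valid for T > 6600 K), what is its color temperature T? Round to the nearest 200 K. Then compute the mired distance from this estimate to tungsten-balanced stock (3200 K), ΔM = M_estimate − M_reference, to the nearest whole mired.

(t − 60)^(-0.1332) = 191/329.7 = 0.57931.
t − 60 = 0.57931^(1/-0.1332) = 0.57931^(-7.508) = 60.245, so t = 120.245.
T = 100·t = 12025 K → 12000 K to the nearest 200 K.
M_estimate = 10⁶/12000 = 83.33; M_reference = 10⁶/3200 = 312.50.
ΔM = 83.33 − 312.50 = -229.17 → -229 mireds.

-229 mireds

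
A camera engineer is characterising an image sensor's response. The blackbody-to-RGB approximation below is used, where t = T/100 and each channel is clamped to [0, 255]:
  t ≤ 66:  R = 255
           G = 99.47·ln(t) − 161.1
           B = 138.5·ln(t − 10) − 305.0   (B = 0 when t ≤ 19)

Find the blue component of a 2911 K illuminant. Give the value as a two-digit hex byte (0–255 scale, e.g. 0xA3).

0x68

t = 2911/100 = 29.11; the t ≤ 66 branch applies.
B = 138.5·ln(29.11 − 10) − 305.0 = 138.5·ln 19.11 − 305.0 = 138.5·2.9502 − 305.0 = 103.604.
Rounded: 104; in hex, 0x68.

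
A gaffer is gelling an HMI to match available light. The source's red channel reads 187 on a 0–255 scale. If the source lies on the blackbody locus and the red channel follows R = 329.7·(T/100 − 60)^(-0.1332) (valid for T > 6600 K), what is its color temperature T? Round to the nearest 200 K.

13000 K

(t − 60)^(-0.1332) = 187/329.7 = 0.56718.
t − 60 = 0.56718^(1/-0.1332) = 0.56718^(-7.508) = 70.620, so t = 130.620.
T = 100·t = 13062 K → 13000 K to the nearest 200 K.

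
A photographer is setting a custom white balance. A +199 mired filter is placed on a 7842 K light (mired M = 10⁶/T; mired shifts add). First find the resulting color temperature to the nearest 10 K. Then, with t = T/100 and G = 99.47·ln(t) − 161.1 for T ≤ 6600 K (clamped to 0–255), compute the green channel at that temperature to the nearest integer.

179

M_in = 10⁶/7842 = 127.52; M_out = 127.52 + (+199) = 326.52.
T_out = 10⁶/326.52 = 3062.6 K → 3060 K; t = 30.6.
G = 99.47·ln 30.6 − 161.1 = 99.47·3.4210 − 161.1 = 179.187.
Rounded: 179.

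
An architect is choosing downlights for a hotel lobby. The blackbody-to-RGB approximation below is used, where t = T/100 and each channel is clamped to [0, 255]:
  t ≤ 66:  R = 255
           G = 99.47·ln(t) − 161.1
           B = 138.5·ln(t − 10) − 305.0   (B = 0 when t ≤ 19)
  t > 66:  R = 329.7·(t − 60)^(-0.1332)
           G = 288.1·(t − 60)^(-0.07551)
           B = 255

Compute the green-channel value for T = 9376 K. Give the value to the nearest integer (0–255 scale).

221

t = 9376/100 = 93.76; the t > 66 branch applies.
G = 288.1·(93.76 − 60)^(-0.07551) = 288.1·33.76^(-0.07551) = 288.1·0.76664 = 220.868.
Rounded: 221.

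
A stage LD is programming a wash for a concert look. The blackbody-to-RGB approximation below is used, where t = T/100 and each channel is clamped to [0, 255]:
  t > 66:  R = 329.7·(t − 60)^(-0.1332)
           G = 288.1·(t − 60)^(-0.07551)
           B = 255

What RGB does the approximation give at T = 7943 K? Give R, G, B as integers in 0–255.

R=222, G=230, B=255

t = 7943/100 = 79.43; the t > 66 branch applies.
R = 329.7·(79.43 − 60)^(-0.1332) = 329.7·19.43^(-0.1332) = 329.7·0.67356 = 222.072.
G = 288.1·(79.43 − 60)^(-0.07551) = 288.1·19.43^(-0.07551) = 288.1·0.79930 = 230.277.
B = 255 by definition for t > 66.
Rounded: (222, 230, 255).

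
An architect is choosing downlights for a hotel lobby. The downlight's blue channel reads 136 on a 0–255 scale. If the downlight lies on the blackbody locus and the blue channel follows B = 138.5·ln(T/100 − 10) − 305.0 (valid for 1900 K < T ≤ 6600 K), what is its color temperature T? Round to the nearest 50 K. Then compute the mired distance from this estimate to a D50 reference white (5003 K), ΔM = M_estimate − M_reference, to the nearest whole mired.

ln(t − 10) = (136 + 305.0) / 138.5 = 3.1841.
t − 10 = e^3.1841 = 24.146, so t = 34.146.
T = 100·t = 3415 K → 3400 K to the nearest 50 K.
M_estimate = 10⁶/3400 = 294.12; M_reference = 10⁶/5003 = 199.88.
ΔM = 294.12 − 199.88 = 94.24 → +94 mireds.

+94 mireds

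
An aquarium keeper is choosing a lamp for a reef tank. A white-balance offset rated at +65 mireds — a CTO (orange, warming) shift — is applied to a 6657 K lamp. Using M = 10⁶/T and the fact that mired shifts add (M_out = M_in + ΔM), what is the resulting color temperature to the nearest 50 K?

4650 K

M_in = 10⁶/6657 = 150.22 mireds.
M_out = 150.22 + (+65) = 215.22 mireds.
T_out = 10⁶/215.22 = 4646.5 K → 4650 K.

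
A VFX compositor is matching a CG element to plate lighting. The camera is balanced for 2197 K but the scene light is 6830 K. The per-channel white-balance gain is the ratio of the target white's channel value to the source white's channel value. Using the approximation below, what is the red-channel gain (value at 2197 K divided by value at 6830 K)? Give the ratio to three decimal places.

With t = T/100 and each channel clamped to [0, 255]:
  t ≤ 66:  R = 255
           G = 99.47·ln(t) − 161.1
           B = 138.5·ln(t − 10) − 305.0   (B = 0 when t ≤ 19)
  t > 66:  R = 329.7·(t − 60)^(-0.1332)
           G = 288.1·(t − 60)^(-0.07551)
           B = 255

At 6830 K (t = 68.3):
  R = 329.7·(68.3 − 60)^(-0.1332) = 329.7·8.3^(-0.1332) = 329.7·0.75436 = 248.713.
At 2197 K (t = 21.97):
  R = 255 by definition for t ≤ 66.
Gain = 255.000 / 248.713 = 1.0253 → 1.025.

1.025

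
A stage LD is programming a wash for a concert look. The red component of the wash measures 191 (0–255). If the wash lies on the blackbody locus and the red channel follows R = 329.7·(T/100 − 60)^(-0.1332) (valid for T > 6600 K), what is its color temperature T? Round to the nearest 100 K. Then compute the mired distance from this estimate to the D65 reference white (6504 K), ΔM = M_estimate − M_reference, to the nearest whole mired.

-70 mireds

(t − 60)^(-0.1332) = 191/329.7 = 0.57931.
t − 60 = 0.57931^(1/-0.1332) = 0.57931^(-7.508) = 60.245, so t = 120.245.
T = 100·t = 12025 K → 12000 K to the nearest 100 K.
M_estimate = 10⁶/12000 = 83.33; M_reference = 10⁶/6504 = 153.75.
ΔM = 83.33 − 153.75 = -70.42 → -70 mireds.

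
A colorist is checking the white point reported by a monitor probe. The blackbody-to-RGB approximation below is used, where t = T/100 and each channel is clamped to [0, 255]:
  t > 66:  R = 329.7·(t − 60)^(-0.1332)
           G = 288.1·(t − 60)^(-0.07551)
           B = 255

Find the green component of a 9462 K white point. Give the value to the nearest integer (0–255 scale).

220

t = 9462/100 = 94.62; the t > 66 branch applies.
G = 288.1·(94.62 − 60)^(-0.07551) = 288.1·34.62^(-0.07551) = 288.1·0.76518 = 220.449.
Rounded: 220.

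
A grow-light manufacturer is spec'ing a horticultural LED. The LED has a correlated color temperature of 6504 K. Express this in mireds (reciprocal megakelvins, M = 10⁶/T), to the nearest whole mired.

154 mireds

M = 10⁶ / 6504 = 153.752 → 154 mireds.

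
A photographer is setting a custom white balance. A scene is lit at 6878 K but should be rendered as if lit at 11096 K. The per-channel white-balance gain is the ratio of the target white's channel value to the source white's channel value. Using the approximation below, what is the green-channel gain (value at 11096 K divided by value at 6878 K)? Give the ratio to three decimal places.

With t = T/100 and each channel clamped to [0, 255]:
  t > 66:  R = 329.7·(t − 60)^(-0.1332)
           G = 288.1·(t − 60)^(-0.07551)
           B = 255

At 6878 K (t = 68.78):
  G = 288.1·(68.78 − 60)^(-0.07551) = 288.1·8.78^(-0.07551) = 288.1·0.84870 = 244.512.
At 11096 K (t = 110.96):
  G = 288.1·(110.96 − 60)^(-0.07551) = 288.1·50.96^(-0.07551) = 288.1·0.74317 = 214.107.
Gain = 214.107 / 244.512 = 0.8756 → 0.876.

0.876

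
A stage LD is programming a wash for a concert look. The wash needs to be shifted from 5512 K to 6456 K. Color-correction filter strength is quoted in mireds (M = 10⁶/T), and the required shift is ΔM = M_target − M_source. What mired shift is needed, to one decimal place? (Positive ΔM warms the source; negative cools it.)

M_source = 10⁶/5512 = 181.422; M_target = 10⁶/6456 = 154.895.
ΔM = 154.895 − 181.422 = -26.528 → -26.5 mireds, a cooling shift.

-26.5 mireds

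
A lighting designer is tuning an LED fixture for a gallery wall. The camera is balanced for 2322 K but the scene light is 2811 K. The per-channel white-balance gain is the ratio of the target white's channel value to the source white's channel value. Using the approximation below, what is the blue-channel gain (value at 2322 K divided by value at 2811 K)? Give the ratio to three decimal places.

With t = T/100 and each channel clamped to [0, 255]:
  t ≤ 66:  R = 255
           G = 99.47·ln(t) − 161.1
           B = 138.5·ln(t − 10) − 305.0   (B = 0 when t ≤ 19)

At 2811 K (t = 28.11):
  B = 138.5·ln(28.11 − 10) − 305.0 = 138.5·ln 18.11 − 305.0 = 138.5·2.8965 − 305.0 = 96.160.
At 2322 K (t = 23.22):
  B = 138.5·ln(23.22 − 10) − 305.0 = 138.5·ln 13.22 − 305.0 = 138.5·2.5817 − 305.0 = 52.570.
Gain = 52.570 / 96.160 = 0.5467 → 0.547.

0.547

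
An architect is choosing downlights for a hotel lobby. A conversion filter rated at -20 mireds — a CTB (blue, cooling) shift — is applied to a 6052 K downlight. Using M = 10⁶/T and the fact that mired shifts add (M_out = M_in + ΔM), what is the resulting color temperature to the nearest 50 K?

M_in = 10⁶/6052 = 165.23 mireds.
M_out = 165.23 + (-20) = 145.23 mireds.
T_out = 10⁶/145.23 = 6885.4 K → 6900 K.

6900 K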